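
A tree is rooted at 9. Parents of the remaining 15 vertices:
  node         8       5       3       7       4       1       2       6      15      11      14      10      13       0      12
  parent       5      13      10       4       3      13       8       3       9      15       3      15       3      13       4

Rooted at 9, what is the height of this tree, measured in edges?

The longest root-to-leaf path is 9-15-10-3-13-5-8-2 (7 edges).

7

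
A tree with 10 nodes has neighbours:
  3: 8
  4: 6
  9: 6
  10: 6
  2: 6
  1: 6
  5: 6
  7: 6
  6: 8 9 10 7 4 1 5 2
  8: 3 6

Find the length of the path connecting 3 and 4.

3 - 8 - 6 - 4: 3 edges.

3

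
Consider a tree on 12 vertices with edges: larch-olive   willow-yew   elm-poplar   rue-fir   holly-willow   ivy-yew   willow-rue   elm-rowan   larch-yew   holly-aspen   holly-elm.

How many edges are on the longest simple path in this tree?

6

Starting from olive, a farthest node is poplar at distance 6.
One longest path: olive–larch–yew–willow–holly–elm–poplar.
So the diameter is 6.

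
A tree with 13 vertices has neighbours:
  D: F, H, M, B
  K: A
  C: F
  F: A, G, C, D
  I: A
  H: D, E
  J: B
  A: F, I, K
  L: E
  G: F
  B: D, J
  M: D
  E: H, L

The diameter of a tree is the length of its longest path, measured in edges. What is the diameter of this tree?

6

A longest path is K-A-F-D-H-E-L, with 6 edges.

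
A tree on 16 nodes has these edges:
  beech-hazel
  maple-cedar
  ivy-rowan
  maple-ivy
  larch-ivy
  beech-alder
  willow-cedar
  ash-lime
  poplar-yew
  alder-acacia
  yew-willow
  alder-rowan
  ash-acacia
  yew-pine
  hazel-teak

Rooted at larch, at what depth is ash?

5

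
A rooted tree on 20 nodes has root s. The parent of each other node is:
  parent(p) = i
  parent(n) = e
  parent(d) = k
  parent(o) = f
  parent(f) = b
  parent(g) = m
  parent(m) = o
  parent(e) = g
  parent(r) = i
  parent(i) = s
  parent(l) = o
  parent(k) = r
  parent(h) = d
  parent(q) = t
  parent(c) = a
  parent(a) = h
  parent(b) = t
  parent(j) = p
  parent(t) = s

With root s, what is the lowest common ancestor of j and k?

Path j→root: j p i s; path k→root: k r i s.
First common node: i.

i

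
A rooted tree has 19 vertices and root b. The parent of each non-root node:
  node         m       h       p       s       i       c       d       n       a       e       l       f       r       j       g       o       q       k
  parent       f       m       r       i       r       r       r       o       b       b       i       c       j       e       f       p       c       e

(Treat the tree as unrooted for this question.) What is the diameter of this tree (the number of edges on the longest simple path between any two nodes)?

BFS from a reaches h last, at distance 8; BFS from h confirms no node is farther.
Path: a – b – e – j – r – c – f – m – h.

8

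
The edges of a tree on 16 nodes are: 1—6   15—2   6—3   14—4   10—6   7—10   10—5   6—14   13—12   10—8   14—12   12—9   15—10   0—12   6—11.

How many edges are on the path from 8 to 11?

8–10–6–11: 3 edges.

3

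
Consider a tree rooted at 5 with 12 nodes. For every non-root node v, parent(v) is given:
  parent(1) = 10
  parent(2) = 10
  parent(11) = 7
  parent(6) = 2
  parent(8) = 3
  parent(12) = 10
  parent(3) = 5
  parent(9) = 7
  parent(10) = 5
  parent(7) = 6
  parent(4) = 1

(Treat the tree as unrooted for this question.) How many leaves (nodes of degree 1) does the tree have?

5

The leaves are 4, 8, 9, 11, 12.
That is 5 leaves.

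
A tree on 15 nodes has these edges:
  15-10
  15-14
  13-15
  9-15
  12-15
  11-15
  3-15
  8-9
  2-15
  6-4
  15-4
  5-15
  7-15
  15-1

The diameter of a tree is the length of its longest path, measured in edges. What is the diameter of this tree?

4

Starting from 8, a farthest node is 6 at distance 4.
One longest path: 8-9-15-4-6.
So the diameter is 4.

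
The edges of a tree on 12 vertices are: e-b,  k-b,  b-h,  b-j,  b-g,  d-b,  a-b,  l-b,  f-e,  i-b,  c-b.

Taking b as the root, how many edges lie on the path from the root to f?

2

Climbing from f to the root: f–e–b. That's 2 steps.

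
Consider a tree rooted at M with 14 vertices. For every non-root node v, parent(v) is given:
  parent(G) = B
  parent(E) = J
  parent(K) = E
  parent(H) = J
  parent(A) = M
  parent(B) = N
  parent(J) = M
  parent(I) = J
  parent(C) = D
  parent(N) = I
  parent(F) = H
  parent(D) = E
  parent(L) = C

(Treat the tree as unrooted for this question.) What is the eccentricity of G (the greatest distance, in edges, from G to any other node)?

The node farthest from G is L, via G – B – N – I – J – E – D – C – L — 8 edges.

8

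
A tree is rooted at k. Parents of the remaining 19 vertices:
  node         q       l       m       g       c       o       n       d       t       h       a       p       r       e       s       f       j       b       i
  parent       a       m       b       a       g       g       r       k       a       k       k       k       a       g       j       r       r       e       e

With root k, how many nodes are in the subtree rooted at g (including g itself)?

8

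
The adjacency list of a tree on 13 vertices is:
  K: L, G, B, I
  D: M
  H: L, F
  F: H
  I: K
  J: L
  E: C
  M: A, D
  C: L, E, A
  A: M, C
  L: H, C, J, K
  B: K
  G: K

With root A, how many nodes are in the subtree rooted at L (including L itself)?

8

L's subtree: {L, K, J, H, I, B, G, F}, size 8.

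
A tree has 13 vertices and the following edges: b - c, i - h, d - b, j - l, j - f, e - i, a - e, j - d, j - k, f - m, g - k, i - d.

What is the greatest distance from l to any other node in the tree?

5

The node farthest from l is a, via l–j–d–i–e–a — 5 edges.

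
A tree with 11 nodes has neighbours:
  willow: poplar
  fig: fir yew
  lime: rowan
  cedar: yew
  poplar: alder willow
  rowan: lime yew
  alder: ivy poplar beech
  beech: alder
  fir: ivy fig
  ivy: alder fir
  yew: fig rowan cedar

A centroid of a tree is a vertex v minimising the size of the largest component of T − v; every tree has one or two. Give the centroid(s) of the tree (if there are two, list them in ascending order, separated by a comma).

fir

Delete fir: the remaining components have sizes 5, 5. Max 5 ≤ 5, so fir is a centroid.
No neighbour of fir does as well, so fir is the unique centroid.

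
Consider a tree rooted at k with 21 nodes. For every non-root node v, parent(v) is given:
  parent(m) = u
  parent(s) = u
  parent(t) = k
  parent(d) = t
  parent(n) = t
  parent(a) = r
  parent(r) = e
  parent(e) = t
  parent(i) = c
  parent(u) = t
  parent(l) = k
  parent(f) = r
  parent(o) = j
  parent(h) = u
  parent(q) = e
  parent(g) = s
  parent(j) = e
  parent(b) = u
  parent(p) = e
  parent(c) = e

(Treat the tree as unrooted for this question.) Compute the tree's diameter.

6

BFS from g reaches o last, at distance 6; BFS from o confirms no node is farther.
Path: g - s - u - t - e - j - o.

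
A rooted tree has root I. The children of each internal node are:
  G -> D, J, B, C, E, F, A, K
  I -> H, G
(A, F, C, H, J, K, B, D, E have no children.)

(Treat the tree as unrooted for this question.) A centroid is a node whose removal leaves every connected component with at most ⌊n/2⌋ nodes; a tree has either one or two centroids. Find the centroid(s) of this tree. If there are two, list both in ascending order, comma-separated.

G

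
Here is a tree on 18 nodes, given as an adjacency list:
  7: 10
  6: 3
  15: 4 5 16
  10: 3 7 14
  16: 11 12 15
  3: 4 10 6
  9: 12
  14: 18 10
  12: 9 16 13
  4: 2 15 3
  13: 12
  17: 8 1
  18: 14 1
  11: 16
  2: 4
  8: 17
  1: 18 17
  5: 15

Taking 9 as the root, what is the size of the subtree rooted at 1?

1's subtree: {1, 17, 8}, size 3.

3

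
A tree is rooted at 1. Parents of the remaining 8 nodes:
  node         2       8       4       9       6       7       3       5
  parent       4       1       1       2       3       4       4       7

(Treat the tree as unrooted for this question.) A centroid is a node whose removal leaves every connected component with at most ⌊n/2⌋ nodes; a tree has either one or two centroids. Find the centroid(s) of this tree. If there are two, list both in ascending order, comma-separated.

Delete 4: the remaining components have sizes 2, 2, 2, 2. Max 2 ≤ 4, so 4 is a centroid.
No neighbour of 4 does as well, so 4 is the unique centroid.

4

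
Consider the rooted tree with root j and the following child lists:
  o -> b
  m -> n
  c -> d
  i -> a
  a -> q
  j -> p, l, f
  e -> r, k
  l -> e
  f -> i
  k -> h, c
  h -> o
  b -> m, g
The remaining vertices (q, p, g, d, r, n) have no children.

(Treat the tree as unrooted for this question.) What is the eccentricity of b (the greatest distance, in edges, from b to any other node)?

Distances from b peak at 10, attained at q.
b–o–h–k–e–l–j–f–i–a–q

10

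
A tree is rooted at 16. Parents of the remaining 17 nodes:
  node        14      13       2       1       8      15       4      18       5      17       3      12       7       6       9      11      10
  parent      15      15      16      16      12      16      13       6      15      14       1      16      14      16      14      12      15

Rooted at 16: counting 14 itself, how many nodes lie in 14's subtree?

14's subtree: {14, 17, 9, 7}, size 4.

4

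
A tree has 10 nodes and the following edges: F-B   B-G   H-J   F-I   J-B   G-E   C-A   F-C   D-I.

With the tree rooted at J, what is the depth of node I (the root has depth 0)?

3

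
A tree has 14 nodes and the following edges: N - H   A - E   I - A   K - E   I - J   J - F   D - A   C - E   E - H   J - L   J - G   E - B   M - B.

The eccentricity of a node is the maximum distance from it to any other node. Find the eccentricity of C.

5

Distances from C peak at 5, attained at G (F, L also at distance 5).
C-E-A-I-J-G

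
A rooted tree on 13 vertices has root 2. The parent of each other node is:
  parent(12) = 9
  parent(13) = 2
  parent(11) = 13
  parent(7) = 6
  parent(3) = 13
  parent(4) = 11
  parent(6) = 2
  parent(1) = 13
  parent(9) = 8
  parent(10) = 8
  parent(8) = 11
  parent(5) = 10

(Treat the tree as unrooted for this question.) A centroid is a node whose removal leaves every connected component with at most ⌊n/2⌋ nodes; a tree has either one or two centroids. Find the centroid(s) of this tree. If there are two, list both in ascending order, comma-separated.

11

If 11 is removed the pieces have sizes 6, 5, 1, all ≤ ⌊13/2⌋ = 6.
No neighbour of 11 does as well, so 11 is the unique centroid.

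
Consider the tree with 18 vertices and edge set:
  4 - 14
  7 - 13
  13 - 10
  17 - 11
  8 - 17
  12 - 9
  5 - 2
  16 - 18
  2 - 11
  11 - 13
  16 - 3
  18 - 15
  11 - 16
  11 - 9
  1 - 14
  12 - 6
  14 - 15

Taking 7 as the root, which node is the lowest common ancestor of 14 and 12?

11

Path 14→root: 14 15 18 16 11 13 7; path 12→root: 12 9 11 13 7.
First common node: 11.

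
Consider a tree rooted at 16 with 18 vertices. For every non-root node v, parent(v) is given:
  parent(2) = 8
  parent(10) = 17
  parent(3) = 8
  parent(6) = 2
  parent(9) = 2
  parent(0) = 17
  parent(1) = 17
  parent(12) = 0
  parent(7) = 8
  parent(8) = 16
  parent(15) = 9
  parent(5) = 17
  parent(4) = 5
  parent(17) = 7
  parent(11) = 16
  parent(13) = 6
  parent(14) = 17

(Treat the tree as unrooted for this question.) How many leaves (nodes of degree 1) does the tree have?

9

The leaves are 1, 3, 4, 10, 11, 12, 13, 14, 15.
That is 9 leaves.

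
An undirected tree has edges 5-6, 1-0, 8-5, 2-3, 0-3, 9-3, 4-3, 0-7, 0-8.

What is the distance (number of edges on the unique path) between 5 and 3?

3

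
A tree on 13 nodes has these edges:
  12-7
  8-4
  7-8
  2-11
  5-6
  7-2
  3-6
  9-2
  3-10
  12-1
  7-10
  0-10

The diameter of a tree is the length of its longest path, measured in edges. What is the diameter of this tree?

6

A longest path is 5-6-3-10-7-8-4, with 6 edges.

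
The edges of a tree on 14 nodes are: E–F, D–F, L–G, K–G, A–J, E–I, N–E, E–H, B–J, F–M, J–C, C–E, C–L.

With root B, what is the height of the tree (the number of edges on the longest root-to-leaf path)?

A deepest node is M, reached by B – J – C – E – F – M.
That path has 5 edges, so the height is 5.

5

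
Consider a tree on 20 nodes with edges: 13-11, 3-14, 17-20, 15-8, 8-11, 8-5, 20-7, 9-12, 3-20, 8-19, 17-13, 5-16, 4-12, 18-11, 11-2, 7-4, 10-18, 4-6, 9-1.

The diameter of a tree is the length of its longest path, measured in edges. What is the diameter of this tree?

11

BFS from 16 reaches 1 last, at distance 11; BFS from 1 confirms no node is farther.
Path: 16 - 5 - 8 - 11 - 13 - 17 - 20 - 7 - 4 - 12 - 9 - 1.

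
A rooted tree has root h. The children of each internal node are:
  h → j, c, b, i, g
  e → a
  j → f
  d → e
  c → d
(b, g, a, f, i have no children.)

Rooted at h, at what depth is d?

2

Climbing from d to the root: d – c – h. That's 2 steps.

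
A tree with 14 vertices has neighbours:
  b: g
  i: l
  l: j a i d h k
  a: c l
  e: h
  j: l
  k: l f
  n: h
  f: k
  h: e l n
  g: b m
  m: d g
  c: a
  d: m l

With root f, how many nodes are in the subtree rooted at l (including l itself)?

12

The subtree rooted at l contains: l, a, d, h, j, i, c, m, e, n, g, b — 12 nodes.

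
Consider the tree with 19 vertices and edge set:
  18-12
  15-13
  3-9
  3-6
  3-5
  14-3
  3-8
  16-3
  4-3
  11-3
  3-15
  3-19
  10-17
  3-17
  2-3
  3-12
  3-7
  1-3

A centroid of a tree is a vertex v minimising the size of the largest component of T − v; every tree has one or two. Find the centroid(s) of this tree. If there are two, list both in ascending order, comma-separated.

3

Removing 3 splits the tree into components of sizes 2, 2, 2, 1, 1, 1, 1, 1, 1, 1, 1, 1, 1, 1, 1; the largest is 2 ≤ ⌊19/2⌋ = 9.
Every other node leaves some component of size > 9, so the centroid is unique.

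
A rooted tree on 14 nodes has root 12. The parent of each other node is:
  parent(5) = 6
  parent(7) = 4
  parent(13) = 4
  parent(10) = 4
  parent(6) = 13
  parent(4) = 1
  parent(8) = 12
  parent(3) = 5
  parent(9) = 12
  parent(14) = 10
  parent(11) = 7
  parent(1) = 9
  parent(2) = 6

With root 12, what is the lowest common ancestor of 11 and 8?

12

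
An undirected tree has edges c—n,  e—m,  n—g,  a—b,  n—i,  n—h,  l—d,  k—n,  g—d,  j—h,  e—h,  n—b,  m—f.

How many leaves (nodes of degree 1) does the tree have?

7

Exactly 7 nodes have a single neighbour: a, c, f, i, j, k, l.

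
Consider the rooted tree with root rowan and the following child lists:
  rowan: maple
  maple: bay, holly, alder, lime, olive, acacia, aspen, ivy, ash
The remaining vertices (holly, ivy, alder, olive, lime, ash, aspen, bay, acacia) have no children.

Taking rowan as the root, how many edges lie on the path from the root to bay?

rowan–maple–bay — 2 edges.

2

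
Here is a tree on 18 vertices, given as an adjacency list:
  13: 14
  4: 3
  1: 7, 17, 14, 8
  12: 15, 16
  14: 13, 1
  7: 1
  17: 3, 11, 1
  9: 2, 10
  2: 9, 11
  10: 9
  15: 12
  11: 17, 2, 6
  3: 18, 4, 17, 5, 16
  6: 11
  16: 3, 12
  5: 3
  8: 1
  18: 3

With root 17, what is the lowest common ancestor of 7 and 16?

7's ancestor chain is 7, 1, 17 and 16's is 16, 3, 17; they first meet at 17.

17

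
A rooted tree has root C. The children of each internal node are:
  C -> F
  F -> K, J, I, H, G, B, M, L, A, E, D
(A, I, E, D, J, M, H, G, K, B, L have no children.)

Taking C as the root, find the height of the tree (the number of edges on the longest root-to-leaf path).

2

The longest root-to-leaf path is C-F-G (2 edges).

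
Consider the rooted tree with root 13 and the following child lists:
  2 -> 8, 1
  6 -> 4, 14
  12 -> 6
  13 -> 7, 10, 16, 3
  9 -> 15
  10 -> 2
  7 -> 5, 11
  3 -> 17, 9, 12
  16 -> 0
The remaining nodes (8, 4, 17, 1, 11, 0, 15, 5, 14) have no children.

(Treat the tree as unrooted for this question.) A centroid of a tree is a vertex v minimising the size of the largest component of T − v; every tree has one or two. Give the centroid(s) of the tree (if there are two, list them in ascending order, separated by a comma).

13

Delete 13: the remaining components have sizes 8, 4, 3, 2. Max 8 ≤ 9, so 13 is a centroid.
Every other node leaves some component of size > 9, so the centroid is unique.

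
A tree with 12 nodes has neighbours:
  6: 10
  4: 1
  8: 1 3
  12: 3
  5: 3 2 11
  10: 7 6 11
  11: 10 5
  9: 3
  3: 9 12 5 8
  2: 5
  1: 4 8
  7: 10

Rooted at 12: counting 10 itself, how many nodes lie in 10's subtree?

3

The subtree rooted at 10 contains: 10, 7, 6 — 3 nodes.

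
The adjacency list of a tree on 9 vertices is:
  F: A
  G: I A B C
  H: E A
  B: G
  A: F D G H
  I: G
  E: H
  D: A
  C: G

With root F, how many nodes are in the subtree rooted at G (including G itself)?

The subtree rooted at G contains: G, I, C, B — 4 nodes.

4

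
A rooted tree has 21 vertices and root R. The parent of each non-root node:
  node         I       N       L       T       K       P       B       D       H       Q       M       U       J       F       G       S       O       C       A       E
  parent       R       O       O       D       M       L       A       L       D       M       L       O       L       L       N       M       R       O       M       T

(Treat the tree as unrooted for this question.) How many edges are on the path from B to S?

3

The path is B - A - M - S, which has 3 edges.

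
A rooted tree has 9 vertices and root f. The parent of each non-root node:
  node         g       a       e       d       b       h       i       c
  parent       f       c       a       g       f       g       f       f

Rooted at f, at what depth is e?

Climbing from e to the root: e–a–c–f. That's 3 steps.

3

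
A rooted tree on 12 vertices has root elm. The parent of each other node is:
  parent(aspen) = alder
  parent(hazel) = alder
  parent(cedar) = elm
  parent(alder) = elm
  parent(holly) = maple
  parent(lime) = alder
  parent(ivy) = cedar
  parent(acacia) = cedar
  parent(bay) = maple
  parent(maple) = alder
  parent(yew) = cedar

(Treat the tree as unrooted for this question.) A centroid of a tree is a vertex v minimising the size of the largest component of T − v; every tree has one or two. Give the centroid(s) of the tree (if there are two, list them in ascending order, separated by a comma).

If alder is removed the pieces have sizes 5, 3, 1, 1, 1, all ≤ ⌊12/2⌋ = 6.
Every other node leaves some component of size > 6, so the centroid is unique.

alder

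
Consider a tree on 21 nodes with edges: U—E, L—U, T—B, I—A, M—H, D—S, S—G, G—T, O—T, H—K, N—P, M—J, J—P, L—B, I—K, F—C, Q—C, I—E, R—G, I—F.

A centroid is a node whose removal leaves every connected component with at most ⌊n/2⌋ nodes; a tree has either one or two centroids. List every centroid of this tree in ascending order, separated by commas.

I

Removing I splits the tree into components of sizes 10, 6, 3, 1; the largest is 10 ≤ ⌊21/2⌋ = 10.
Every other node leaves some component of size > 10, so the centroid is unique.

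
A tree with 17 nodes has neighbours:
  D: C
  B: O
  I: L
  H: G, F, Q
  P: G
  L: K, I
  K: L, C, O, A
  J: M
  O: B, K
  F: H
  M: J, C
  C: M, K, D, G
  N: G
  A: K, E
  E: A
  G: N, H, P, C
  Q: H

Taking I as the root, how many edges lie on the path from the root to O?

3

Climbing from O to the root: O–K–L–I. That's 3 steps.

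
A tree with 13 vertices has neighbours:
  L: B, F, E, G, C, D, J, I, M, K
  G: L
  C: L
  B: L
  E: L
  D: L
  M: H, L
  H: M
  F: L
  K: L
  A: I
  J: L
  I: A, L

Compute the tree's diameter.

Starting from H, a farthest node is A at distance 4.
One longest path: H–M–L–I–A.
So the diameter is 4.

4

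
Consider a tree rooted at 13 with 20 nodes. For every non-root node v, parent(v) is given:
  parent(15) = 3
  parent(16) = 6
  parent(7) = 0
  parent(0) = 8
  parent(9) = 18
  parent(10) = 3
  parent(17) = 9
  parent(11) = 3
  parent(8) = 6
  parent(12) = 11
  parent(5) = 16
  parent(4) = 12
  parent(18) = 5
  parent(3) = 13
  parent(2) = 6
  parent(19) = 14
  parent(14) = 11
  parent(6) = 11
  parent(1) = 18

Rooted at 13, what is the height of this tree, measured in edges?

The longest root-to-leaf path is 13 – 3 – 11 – 6 – 16 – 5 – 18 – 9 – 17 (8 edges).

8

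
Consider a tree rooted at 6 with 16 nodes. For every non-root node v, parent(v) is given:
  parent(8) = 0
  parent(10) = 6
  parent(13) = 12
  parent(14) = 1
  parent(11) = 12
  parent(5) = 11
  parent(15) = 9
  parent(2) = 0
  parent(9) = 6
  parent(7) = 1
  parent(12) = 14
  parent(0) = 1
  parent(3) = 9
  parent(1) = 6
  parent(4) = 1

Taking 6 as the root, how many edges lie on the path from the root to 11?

4

Path from 6 to 11: 6–1–14–12–11, which has 4 edges.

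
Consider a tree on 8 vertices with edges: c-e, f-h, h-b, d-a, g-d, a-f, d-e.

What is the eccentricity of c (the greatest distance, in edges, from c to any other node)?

6

The node farthest from c is b, via c-e-d-a-f-h-b — 6 edges.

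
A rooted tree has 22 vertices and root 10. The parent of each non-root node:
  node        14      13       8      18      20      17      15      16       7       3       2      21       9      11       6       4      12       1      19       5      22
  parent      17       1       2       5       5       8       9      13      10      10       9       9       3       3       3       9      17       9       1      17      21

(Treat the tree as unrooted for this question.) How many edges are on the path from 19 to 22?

4

The path is 19 - 1 - 9 - 21 - 22, which has 4 edges.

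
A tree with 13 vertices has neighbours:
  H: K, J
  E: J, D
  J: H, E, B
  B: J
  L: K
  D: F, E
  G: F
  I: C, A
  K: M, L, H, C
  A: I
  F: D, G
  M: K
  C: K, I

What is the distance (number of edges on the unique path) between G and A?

9

Walking from G: G–F–D–E–J–H–K–C–I–A. Length 9.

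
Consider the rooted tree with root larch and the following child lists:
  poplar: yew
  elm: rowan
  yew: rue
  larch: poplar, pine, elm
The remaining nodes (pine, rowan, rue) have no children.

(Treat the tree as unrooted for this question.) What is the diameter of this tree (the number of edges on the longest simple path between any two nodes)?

A longest path is rue – yew – poplar – larch – elm – rowan, with 5 edges.

5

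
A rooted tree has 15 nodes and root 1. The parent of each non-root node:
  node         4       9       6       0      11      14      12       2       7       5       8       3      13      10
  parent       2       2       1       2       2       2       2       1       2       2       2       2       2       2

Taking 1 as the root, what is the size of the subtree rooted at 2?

The subtree rooted at 2 contains: 2, 11, 8, 12, 0, 3, 14, 5, 13, 10, 7, 4, 9 — 13 nodes.

13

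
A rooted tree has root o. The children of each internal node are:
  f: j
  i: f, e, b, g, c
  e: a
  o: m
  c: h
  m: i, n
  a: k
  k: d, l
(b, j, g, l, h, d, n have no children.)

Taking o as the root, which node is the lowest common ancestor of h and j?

Ancestors of h (toward the root): h, c, i, m, o.
Ancestors of j: j, f, i, m, o.
The deepest node appearing in both lists is i.

i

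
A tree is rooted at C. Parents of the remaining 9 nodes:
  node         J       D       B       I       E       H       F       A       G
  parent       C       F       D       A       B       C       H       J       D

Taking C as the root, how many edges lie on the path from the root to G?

Climbing from G to the root: G – D – F – H – C. That's 4 steps.

4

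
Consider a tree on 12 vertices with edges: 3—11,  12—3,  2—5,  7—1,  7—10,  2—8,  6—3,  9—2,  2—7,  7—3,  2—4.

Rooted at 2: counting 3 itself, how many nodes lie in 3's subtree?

4

3's subtree: {3, 6, 11, 12}, size 4.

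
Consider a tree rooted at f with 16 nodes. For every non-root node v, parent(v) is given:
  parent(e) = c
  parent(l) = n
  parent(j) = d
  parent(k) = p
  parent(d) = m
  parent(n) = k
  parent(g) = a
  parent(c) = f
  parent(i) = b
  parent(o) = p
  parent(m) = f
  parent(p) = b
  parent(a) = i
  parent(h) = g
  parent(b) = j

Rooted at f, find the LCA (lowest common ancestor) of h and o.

Path h→root: h g a i b j d m f; path o→root: o p b j d m f.
First common node: b.

b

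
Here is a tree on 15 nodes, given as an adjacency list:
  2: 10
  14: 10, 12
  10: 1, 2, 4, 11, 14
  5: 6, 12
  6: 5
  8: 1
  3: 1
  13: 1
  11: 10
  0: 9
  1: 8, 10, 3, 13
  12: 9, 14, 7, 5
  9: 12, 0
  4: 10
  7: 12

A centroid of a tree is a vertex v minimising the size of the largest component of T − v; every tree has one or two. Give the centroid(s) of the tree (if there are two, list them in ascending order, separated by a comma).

10

Delete 10: the remaining components have sizes 7, 4, 1, 1, 1. Max 7 ≤ 7, so 10 is a centroid.
Every other node leaves some component of size > 7, so the centroid is unique.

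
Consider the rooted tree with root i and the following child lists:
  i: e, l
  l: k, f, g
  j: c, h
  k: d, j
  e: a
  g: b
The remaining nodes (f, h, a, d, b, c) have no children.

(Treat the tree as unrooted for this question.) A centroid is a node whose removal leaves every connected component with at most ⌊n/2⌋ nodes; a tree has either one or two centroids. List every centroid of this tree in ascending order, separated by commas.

Delete l: the remaining components have sizes 5, 3, 2, 1. Max 5 ≤ 6, so l is a centroid.
Every other node leaves some component of size > 6, so the centroid is unique.

l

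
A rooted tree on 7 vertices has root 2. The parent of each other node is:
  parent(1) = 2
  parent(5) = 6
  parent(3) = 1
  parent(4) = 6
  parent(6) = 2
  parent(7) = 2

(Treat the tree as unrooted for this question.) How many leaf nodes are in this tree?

4

Degree-1 nodes: 3, 4, 5, 7 — 4 of them.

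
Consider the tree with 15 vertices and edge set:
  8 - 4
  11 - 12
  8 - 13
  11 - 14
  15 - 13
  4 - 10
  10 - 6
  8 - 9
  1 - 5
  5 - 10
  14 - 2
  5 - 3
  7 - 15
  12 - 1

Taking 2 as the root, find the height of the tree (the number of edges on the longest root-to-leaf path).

A deepest node is 7, reached by 2 → 14 → 11 → 12 → 1 → 5 → 10 → 4 → 8 → 13 → 15 → 7.
That path has 11 edges, so the height is 11.

11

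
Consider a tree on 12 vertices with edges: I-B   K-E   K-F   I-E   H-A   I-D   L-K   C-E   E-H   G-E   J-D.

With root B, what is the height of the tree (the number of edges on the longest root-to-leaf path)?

4

F sits deepest: B-I-E-K-F — 4 edges from the root.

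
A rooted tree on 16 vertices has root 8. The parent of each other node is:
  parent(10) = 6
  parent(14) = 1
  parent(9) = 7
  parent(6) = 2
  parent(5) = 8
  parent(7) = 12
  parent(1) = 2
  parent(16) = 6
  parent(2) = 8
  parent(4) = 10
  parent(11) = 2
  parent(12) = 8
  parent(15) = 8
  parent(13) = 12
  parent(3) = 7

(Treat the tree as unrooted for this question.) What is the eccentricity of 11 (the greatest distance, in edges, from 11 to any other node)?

5

Distances from 11 peak at 5, attained at 9 (3 also at distance 5).
11–2–8–12–7–9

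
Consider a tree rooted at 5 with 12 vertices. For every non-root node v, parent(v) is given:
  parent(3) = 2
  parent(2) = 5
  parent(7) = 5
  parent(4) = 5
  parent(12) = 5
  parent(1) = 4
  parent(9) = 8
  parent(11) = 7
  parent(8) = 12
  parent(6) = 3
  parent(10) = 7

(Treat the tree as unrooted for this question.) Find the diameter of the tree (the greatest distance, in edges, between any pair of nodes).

6

Starting from 6, a farthest node is 9 at distance 6.
One longest path: 6 - 3 - 2 - 5 - 12 - 8 - 9.
So the diameter is 6.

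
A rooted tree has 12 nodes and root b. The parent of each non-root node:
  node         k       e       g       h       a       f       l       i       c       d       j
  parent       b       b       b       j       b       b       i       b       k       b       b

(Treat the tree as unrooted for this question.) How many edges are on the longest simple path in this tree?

A longest path is l-i-b-j-h, with 4 edges.

4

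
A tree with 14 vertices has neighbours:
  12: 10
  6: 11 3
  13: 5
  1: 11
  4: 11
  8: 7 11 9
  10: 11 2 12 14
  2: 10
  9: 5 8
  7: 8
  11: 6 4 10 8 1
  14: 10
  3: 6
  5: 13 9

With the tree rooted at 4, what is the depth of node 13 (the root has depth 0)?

5

4 – 11 – 8 – 9 – 5 – 13 — 5 edges.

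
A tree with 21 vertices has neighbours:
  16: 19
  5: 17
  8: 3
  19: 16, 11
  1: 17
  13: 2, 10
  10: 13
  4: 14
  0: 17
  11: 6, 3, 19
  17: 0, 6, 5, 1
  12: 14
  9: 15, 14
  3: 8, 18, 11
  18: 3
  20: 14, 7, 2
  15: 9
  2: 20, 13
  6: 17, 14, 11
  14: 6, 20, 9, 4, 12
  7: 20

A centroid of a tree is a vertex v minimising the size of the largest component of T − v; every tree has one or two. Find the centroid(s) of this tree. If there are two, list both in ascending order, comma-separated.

If 6 is removed the pieces have sizes 10, 6, 4, all ≤ ⌊21/2⌋ = 10.
No neighbour of 6 does as well, so 6 is the unique centroid.

6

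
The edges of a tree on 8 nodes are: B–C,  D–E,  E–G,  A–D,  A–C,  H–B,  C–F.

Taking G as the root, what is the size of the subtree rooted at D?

Descendants of D (including itself): D, A, C, F, B, H. That's 6.

6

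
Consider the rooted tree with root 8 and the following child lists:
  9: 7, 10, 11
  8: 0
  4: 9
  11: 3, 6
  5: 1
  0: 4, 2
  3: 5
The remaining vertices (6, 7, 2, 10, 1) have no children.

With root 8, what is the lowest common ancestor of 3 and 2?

0

3's ancestor chain is 3, 11, 9, 4, 0, 8 and 2's is 2, 0, 8; they first meet at 0.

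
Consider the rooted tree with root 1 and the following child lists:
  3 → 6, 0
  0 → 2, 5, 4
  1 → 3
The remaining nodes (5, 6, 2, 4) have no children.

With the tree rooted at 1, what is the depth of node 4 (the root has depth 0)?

Path from 1 to 4: 1–3–0–4, which has 3 edges.

3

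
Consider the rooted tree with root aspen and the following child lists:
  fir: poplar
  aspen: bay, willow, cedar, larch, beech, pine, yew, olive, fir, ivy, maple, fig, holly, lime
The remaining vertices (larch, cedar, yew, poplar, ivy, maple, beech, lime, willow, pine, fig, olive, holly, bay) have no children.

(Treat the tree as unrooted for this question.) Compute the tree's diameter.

BFS from poplar reaches cedar last, at distance 3; BFS from cedar confirms no node is farther.
Path: poplar–fir–aspen–cedar.

3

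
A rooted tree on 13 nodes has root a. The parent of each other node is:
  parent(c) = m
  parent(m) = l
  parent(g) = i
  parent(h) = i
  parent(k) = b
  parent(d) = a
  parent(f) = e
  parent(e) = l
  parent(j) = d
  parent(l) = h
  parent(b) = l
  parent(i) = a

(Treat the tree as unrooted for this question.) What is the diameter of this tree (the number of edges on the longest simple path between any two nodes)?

A longest path is j–d–a–i–h–l–b–k, with 7 edges.

7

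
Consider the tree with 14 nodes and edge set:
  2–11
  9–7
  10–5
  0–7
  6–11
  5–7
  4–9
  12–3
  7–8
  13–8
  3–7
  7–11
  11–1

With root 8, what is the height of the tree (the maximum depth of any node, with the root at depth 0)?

3

The longest root-to-leaf path is 8 – 7 – 9 – 4 (3 edges).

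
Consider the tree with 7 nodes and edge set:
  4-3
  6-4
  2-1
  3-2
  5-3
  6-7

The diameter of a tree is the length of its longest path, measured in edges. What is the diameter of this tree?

5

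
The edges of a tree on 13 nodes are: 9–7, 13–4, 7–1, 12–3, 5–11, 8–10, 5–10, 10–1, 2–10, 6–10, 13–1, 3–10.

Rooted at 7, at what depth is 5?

Path from 7 to 5: 7 → 1 → 10 → 5, which has 3 edges.

3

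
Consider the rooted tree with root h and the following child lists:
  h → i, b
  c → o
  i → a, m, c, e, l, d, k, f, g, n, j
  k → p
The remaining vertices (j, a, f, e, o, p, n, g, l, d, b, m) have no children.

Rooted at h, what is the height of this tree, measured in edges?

p sits deepest: h–i–k–p — 3 edges from the root.

3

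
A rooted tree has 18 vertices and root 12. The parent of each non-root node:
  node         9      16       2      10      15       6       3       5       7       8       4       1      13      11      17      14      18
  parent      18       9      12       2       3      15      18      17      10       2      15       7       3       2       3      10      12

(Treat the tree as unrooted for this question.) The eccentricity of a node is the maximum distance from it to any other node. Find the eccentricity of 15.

A farthest node from 15 is 1.
The path 15 – 3 – 18 – 12 – 2 – 10 – 7 – 1 has 7 edges.

7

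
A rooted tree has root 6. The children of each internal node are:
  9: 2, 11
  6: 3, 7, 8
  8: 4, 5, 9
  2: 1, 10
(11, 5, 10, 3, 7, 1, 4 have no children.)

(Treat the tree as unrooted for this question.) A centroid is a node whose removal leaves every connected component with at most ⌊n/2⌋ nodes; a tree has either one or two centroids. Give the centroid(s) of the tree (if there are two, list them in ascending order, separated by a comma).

Delete 8: the remaining components have sizes 5, 3, 1, 1. Max 5 ≤ 5, so 8 is a centroid.
Every other node leaves some component of size > 5, so the centroid is unique.

8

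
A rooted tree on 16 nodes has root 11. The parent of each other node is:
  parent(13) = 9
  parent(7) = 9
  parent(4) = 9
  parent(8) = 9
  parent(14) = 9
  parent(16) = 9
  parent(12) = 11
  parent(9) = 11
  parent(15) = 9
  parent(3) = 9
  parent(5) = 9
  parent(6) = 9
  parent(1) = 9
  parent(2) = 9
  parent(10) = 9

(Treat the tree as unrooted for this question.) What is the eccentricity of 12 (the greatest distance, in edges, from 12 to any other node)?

3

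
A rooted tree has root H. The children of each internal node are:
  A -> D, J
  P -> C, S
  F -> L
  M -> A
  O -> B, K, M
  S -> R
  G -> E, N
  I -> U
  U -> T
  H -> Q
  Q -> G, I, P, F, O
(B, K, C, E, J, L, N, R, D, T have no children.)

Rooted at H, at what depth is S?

H – Q – P – S — 3 edges.

3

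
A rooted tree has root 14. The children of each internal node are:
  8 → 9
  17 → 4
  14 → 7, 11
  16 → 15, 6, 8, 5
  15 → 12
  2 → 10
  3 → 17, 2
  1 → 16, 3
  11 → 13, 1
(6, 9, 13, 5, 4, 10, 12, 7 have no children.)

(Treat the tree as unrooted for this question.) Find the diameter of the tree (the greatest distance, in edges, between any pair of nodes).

6

A longest path is 10–2–3–1–16–8–9, with 6 edges.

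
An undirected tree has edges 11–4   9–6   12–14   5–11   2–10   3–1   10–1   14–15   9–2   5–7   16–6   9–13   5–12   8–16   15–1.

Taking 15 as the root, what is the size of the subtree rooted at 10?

7

Descendants of 10 (including itself): 10, 2, 9, 13, 6, 16, 8. That's 7.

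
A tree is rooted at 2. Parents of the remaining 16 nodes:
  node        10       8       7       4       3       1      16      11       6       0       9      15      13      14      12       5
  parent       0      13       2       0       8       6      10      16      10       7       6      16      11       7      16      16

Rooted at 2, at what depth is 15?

5

Path from 2 to 15: 2–7–0–10–16–15, which has 5 edges.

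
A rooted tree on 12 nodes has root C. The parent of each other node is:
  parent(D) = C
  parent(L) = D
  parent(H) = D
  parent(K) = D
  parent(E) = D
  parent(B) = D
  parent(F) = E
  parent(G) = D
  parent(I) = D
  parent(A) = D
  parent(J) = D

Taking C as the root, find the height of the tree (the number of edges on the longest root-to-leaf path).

3

F sits deepest: C–D–E–F — 3 edges from the root.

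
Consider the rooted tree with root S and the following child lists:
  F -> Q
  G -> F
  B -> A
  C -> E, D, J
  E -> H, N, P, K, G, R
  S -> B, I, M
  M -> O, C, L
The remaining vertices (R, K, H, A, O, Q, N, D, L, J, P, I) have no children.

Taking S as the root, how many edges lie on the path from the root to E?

3

Path from S to E: S–M–C–E, which has 3 edges.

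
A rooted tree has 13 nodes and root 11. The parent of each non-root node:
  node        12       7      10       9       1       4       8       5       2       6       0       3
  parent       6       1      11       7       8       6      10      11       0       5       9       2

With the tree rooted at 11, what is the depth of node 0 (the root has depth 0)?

11–10–8–1–7–9–0 — 6 edges.

6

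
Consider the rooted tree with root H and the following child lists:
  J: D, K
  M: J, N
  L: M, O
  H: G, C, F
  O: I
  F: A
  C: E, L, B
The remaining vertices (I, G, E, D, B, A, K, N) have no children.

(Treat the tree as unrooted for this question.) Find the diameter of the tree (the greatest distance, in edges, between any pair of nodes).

BFS from A reaches K last, at distance 7; BFS from K confirms no node is farther.
Path: A-F-H-C-L-M-J-K.

7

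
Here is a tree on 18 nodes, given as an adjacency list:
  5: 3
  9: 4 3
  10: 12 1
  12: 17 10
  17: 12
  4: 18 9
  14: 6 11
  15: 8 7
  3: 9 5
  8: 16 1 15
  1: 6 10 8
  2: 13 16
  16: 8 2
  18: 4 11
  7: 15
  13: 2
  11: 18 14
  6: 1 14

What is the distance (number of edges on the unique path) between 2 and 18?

7

Walking from 2: 2 - 16 - 8 - 1 - 6 - 14 - 11 - 18. Length 7.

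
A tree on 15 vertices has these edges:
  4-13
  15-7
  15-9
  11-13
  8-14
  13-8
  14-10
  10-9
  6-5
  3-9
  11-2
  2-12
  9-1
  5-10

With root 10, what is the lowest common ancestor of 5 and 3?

5's ancestor chain is 5, 10 and 3's is 3, 9, 10; they first meet at 10.

10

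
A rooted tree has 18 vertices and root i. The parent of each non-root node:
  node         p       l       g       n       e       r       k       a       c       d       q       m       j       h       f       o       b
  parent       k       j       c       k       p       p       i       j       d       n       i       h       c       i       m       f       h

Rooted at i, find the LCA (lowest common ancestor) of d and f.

i

d's ancestor chain is d, n, k, i and f's is f, m, h, i; they first meet at i.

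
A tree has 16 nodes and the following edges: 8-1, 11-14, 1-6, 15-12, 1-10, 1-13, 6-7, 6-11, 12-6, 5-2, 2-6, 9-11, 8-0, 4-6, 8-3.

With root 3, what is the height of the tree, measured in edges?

5

A deepest node is 14, reached by 3–8–1–6–11–14.
That path has 5 edges, so the height is 5.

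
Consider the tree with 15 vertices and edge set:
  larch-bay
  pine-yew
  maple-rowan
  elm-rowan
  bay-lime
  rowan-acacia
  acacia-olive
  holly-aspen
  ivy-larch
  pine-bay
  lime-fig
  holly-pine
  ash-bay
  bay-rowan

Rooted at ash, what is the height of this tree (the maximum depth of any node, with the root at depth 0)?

4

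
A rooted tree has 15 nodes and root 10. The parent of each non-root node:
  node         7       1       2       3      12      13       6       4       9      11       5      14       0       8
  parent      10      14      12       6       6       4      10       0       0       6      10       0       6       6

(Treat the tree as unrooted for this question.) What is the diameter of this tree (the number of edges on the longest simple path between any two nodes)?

5

BFS from 2 reaches 1 last, at distance 5; BFS from 1 confirms no node is farther.
Path: 2–12–6–0–14–1.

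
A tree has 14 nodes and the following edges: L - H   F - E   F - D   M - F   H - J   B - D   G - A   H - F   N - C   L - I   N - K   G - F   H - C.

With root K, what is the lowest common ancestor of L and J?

H

Path L→root: L H C N K; path J→root: J H C N K.
First common node: H.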